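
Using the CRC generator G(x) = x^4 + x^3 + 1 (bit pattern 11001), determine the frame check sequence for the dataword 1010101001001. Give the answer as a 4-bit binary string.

Append 4 zeros: 10101010010010000. Divide by 11001 (XOR where the leading bit is 1):
  pos 0: 10101 XOR 11001 = 01100
  pos 1: 11000 XOR 11001 = 00001
  pos 5: 11001 XOR 11001 = 00000
  pos 12: 10000 XOR 11001 = 01001
Remainder (last 4 bits) = 1001. This is the CRC / FCS.

1001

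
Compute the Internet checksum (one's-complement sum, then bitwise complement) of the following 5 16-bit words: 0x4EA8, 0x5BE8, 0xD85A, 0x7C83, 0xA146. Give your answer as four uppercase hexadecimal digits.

5F4A

One's-complement addition (fold any carry out of bit 15 back into bit 0):
  0x4EA8 + 0x5BE8 = 0x0AA90
  0xAA90 + 0xD85A = 0x182EA → wrap carry → 0x82EB
  0x82EB + 0x7C83 = 0x0FF6E
  0xFF6E + 0xA146 = 0x1A0B4 → wrap carry → 0xA0B5
One's-complement sum = 0xA0B5.
Checksum = ~0xA0B5 & 0xFFFF = 0x5F4A.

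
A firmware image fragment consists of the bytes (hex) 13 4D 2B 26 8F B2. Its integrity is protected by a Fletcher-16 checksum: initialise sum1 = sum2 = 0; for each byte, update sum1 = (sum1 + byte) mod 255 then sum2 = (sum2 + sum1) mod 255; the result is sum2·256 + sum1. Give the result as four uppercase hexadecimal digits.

Running sums (mod 255):
  after byte 0 (13): sum1=19, sum2=19
  after byte 1 (4D): sum1=96, sum2=115
  after byte 2 (2B): sum1=139, sum2=254
  after byte 3 (26): sum1=177, sum2=176
  after byte 4 (8F): sum1=65, sum2=241
  after byte 5 (B2): sum1=243, sum2=229
Checksum = sum2·256 + sum1 = 229·256 + 243 = 58867 = 0xE5F3.

E5F3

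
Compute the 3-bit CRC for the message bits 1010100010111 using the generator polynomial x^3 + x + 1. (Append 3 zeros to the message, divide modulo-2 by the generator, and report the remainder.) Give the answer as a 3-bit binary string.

010

Append 3 zeros: 1010100010111000. Divide by 1011 (XOR where the leading bit is 1):
  pos 0: 1010 XOR 1011 = 0001
  pos 3: 1100 XOR 1011 = 0111
  pos 4: 1110 XOR 1011 = 0101
  pos 5: 1011 XOR 1011 = 0000
  pos 10: 1110 XOR 1011 = 0101
  pos 11: 1010 XOR 1011 = 0001
Remainder (last 3 bits) = 010. This is the CRC / FCS.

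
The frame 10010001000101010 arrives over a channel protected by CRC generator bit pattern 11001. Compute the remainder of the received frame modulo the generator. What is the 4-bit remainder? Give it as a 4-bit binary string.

0000

Modulo-2 division of 10010001000101010 by 11001:
  pos 0: 10010 XOR 11001 = 01011
  pos 1: 10110 XOR 11001 = 01111
  pos 2: 11110 XOR 11001 = 00111
  pos 4: 11110 XOR 11001 = 00111
  pos 6: 11100 XOR 11001 = 00101
  pos 8: 10110 XOR 11001 = 01111
  pos 9: 11111 XOR 11001 = 00110
  pos 11: 11001 XOR 11001 = 00000
Remainder = 0000 (zero — the frame passes the CRC check).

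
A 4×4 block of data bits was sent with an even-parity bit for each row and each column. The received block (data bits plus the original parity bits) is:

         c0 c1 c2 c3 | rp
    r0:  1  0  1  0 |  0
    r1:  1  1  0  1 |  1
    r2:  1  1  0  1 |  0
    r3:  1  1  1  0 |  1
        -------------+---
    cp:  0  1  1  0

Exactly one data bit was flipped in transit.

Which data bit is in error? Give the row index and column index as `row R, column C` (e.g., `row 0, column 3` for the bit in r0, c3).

row 2, column 2

Recompute each row's even parity and compare to rp:
  r0: data parity 0, sent rp 0 → ok
  r1: data parity 1, sent rp 1 → ok
  r2: data parity 1, sent rp 0 → mismatch
  r3: data parity 1, sent rp 1 → ok
Recompute each column's even parity and compare to cp:
  c0: data parity 0, sent cp 0 → ok
  c1: data parity 1, sent cp 1 → ok
  c2: data parity 0, sent cp 1 → mismatch
  c3: data parity 0, sent cp 0 → ok
Exactly one row (r2) and one column (c2) fail → the flipped bit is at their intersection.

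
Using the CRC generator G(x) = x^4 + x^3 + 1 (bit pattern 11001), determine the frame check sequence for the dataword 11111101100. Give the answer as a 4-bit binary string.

0011

Append 4 zeros: 111111011000000. Divide by 11001 (XOR where the leading bit is 1):
  pos 0: 11111 XOR 11001 = 00110
  pos 2: 11010 XOR 11001 = 00011
  pos 5: 11110 XOR 11001 = 00111
  pos 7: 11100 XOR 11001 = 00101
  pos 9: 10100 XOR 11001 = 01101
  pos 10: 11010 XOR 11001 = 00011
Remainder (last 4 bits) = 0011. This is the CRC / FCS.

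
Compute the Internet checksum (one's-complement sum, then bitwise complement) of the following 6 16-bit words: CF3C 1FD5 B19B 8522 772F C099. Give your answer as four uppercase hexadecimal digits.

One's-complement addition (fold any carry out of bit 15 back into bit 0):
  0xCF3C + 0x1FD5 = 0x0EF11
  0xEF11 + 0xB19B = 0x1A0AC → wrap carry → 0xA0AD
  0xA0AD + 0x8522 = 0x125CF → wrap carry → 0x25D0
  0x25D0 + 0x772F = 0x09CFF
  0x9CFF + 0xC099 = 0x15D98 → wrap carry → 0x5D99
One's-complement sum = 0x5D99.
Checksum = ~0x5D99 & 0xFFFF = 0xA266.

A266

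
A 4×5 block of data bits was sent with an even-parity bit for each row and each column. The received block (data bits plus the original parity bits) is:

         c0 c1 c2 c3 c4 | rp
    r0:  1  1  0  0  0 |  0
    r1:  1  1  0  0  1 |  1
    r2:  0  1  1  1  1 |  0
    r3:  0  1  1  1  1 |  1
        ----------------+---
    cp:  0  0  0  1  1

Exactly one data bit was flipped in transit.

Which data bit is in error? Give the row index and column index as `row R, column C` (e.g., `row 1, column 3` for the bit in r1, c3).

Recompute each row's even parity and compare to rp:
  r0: data parity 0, sent rp 0 → ok
  r1: data parity 1, sent rp 1 → ok
  r2: data parity 0, sent rp 0 → ok
  r3: data parity 0, sent rp 1 → mismatch
Recompute each column's even parity and compare to cp:
  c0: data parity 0, sent cp 0 → ok
  c1: data parity 0, sent cp 0 → ok
  c2: data parity 0, sent cp 0 → ok
  c3: data parity 0, sent cp 1 → mismatch
  c4: data parity 1, sent cp 1 → ok
Exactly one row (r3) and one column (c3) fail → the flipped bit is at their intersection.

row 3, column 3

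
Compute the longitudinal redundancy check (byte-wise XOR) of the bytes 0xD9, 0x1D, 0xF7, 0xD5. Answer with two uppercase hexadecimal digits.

XOR the bytes together:
  start with 0xD9
  0xD9 ⊕ 0x1D = 0xC4
  0xC4 ⊕ 0xF7 = 0x33
  0x33 ⊕ 0xD5 = 0xE6

E6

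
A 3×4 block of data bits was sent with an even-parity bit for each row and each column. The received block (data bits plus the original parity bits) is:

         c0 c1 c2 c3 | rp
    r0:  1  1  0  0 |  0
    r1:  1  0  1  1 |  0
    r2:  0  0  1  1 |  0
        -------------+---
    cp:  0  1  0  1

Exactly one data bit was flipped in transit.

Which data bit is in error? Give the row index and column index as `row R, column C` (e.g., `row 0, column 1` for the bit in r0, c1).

Recompute each row's even parity and compare to rp:
  r0: data parity 0, sent rp 0 → ok
  r1: data parity 1, sent rp 0 → mismatch
  r2: data parity 0, sent rp 0 → ok
Recompute each column's even parity and compare to cp:
  c0: data parity 0, sent cp 0 → ok
  c1: data parity 1, sent cp 1 → ok
  c2: data parity 0, sent cp 0 → ok
  c3: data parity 0, sent cp 1 → mismatch
Exactly one row (r1) and one column (c3) fail → the flipped bit is at their intersection.

row 1, column 3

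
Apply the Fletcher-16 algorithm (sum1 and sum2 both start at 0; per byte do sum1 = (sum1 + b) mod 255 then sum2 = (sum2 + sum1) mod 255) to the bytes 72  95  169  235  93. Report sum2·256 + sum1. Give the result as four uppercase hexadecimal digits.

Running sums (mod 255):
  after byte 0 (72): sum1=72, sum2=72
  after byte 1 (95): sum1=167, sum2=239
  after byte 2 (169): sum1=81, sum2=65
  after byte 3 (235): sum1=61, sum2=126
  after byte 4 (93): sum1=154, sum2=25
Checksum = sum2·256 + sum1 = 25·256 + 154 = 6554 = 0x199A.

199A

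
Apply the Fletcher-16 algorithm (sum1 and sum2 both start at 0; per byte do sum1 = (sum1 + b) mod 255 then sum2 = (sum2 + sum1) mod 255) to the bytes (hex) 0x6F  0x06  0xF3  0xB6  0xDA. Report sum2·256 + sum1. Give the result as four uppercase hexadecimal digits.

69FA

Running sums (mod 255):
  after byte 0 (0x6F): sum1=111, sum2=111
  after byte 1 (0x06): sum1=117, sum2=228
  after byte 2 (0xF3): sum1=105, sum2=78
  after byte 3 (0xB6): sum1=32, sum2=110
  after byte 4 (0xDA): sum1=250, sum2=105
Checksum = sum2·256 + sum1 = 105·256 + 250 = 27130 = 0x69FA.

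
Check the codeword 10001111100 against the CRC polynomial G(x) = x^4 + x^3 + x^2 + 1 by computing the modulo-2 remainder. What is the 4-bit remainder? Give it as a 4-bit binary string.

0000

Modulo-2 division of 10001111100 by 11101:
  pos 0: 10001 XOR 11101 = 01100
  pos 1: 11001 XOR 11101 = 00100
  pos 3: 10011 XOR 11101 = 01110
  pos 4: 11101 XOR 11101 = 00000
Remainder = 0000 (zero — the frame passes the CRC check).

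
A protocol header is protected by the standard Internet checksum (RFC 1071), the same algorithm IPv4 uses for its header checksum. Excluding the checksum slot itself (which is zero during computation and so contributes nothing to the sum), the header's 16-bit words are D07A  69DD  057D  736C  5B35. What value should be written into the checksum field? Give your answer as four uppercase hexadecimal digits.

One's-complement addition (fold any carry out of bit 15 back into bit 0):
  0xD07A + 0x69DD = 0x13A57 → wrap carry → 0x3A58
  0x3A58 + 0x057D = 0x03FD5
  0x3FD5 + 0x736C = 0x0B341
  0xB341 + 0x5B35 = 0x10E76 → wrap carry → 0x0E77
One's-complement sum = 0x0E77.
Checksum = ~0x0E77 & 0xFFFF = 0xF188.

F188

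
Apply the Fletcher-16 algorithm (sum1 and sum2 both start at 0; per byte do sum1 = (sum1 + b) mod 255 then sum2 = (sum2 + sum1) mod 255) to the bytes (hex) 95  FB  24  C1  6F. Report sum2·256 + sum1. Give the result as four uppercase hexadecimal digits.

3BE6

Running sums (mod 255):
  after byte 0 (95): sum1=149, sum2=149
  after byte 1 (FB): sum1=145, sum2=39
  after byte 2 (24): sum1=181, sum2=220
  after byte 3 (C1): sum1=119, sum2=84
  after byte 4 (6F): sum1=230, sum2=59
Checksum = sum2·256 + sum1 = 59·256 + 230 = 15334 = 0x3BE6.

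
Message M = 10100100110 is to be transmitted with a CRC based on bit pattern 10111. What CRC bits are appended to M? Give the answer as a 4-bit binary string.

1110

Append 4 zeros: 101001001100000. Divide by 10111 (XOR where the leading bit is 1):
  pos 0: 10100 XOR 10111 = 00011
  pos 3: 11100 XOR 10111 = 01011
  pos 4: 10111 XOR 10111 = 00000
  pos 9: 10000 XOR 10111 = 00111
Remainder (last 4 bits) = 1110. This is the CRC / FCS.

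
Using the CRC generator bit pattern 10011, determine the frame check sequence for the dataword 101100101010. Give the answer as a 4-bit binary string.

0100

Append 4 zeros: 1011001010100000. Divide by 10011 (XOR where the leading bit is 1):
  pos 0: 10110 XOR 10011 = 00101
  pos 2: 10101 XOR 10011 = 00110
  pos 4: 11001 XOR 10011 = 01010
  pos 5: 10100 XOR 10011 = 00111
  pos 7: 11110 XOR 10011 = 01101
  pos 8: 11010 XOR 10011 = 01001
  pos 9: 10010 XOR 10011 = 00001
Remainder (last 4 bits) = 0100. This is the CRC / FCS.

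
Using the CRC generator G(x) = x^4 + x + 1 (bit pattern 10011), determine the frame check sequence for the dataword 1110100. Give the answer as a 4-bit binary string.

0100

Append 4 zeros: 11101000000. Divide by 10011 (XOR where the leading bit is 1):
  pos 0: 11101 XOR 10011 = 01110
  pos 1: 11100 XOR 10011 = 01111
  pos 2: 11110 XOR 10011 = 01101
  pos 3: 11010 XOR 10011 = 01001
  pos 4: 10010 XOR 10011 = 00001
Remainder (last 4 bits) = 0100. This is the CRC / FCS.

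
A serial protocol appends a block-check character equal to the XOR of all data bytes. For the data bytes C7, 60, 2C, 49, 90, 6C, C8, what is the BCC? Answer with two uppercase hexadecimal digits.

XOR the bytes together:
  start with 0xC7
  0xC7 ⊕ 0x60 = 0xA7
  0xA7 ⊕ 0x2C = 0x8B
  0x8B ⊕ 0x49 = 0xC2
  0xC2 ⊕ 0x90 = 0x52
  0x52 ⊕ 0x6C = 0x3E
  0x3E ⊕ 0xC8 = 0xF6

F6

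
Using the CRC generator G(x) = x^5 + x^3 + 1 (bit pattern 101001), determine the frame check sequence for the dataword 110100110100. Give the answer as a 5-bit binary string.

11100

Append 5 zeros: 11010011010000000. Divide by 101001 (XOR where the leading bit is 1):
  pos 0: 110100 XOR 101001 = 011101
  pos 1: 111011 XOR 101001 = 010010
  pos 2: 100101 XOR 101001 = 001100
  pos 4: 110001 XOR 101001 = 011000
  pos 5: 110000 XOR 101001 = 011001
  pos 6: 110010 XOR 101001 = 011011
  pos 7: 110110 XOR 101001 = 011111
  pos 8: 111110 XOR 101001 = 010111
  pos 9: 101110 XOR 101001 = 000111
Remainder (last 5 bits) = 11100. This is the CRC / FCS.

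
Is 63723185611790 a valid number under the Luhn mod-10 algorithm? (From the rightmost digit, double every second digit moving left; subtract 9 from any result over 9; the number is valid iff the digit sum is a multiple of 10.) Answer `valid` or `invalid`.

invalid

From the right, keep odd positions and double even positions (subtract 9 from any doubled value over 9):
  doubled (positions 2,4,...): 9 2 3 7 6 5 3 → sum 35
  kept (positions 1,3,...): 0 7 1 5 1 2 3 → sum 19
Total = 54.
54 mod 10 = 4, so the number is invalid.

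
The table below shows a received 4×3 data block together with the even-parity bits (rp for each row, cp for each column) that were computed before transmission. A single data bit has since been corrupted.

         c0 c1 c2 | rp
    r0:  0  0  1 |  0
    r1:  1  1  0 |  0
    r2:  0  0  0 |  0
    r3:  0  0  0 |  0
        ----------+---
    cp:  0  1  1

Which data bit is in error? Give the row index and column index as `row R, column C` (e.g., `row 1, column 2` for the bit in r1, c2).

Recompute each row's even parity and compare to rp:
  r0: data parity 1, sent rp 0 → mismatch
  r1: data parity 0, sent rp 0 → ok
  r2: data parity 0, sent rp 0 → ok
  r3: data parity 0, sent rp 0 → ok
Recompute each column's even parity and compare to cp:
  c0: data parity 1, sent cp 0 → mismatch
  c1: data parity 1, sent cp 1 → ok
  c2: data parity 1, sent cp 1 → ok
Exactly one row (r0) and one column (c0) fail → the flipped bit is at their intersection.

row 0, column 0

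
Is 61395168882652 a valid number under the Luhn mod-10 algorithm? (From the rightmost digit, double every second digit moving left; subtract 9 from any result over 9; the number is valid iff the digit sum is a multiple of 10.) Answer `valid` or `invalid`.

From the right, keep odd positions and double even positions (subtract 9 from any doubled value over 9):
  doubled (positions 2,4,...): 1 4 7 3 1 6 3 → sum 25
  kept (positions 1,3,...): 2 6 8 8 1 9 1 → sum 35
Total = 60.
60 mod 10 = 0, so the number is valid.

valid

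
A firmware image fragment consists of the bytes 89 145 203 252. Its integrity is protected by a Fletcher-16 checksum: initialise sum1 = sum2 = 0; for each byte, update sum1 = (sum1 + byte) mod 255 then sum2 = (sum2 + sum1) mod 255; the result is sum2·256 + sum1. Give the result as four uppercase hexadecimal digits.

Running sums (mod 255):
  after byte 0 (89): sum1=89, sum2=89
  after byte 1 (145): sum1=234, sum2=68
  after byte 2 (203): sum1=182, sum2=250
  after byte 3 (252): sum1=179, sum2=174
Checksum = sum2·256 + sum1 = 174·256 + 179 = 44723 = 0xAEB3.

AEB3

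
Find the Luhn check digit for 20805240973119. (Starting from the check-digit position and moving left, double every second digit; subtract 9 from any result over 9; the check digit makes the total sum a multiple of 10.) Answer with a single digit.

Partial digits right→left: 9 1 1 3 7 9 0 4 2 5 0 8 0 2
Double every second digit counting from the check-digit position (so the 1st, 3rd, 5th, ... of the partial from the right).
  doubled (with −9 where >9): 9 2 5 0 4 0 0 → sum 20
  kept as-is: 1 3 9 4 5 8 2 → sum 32
Total = 20 + 32 = 52.
Check digit = (10 − (52 mod 10)) mod 10 = 8.

8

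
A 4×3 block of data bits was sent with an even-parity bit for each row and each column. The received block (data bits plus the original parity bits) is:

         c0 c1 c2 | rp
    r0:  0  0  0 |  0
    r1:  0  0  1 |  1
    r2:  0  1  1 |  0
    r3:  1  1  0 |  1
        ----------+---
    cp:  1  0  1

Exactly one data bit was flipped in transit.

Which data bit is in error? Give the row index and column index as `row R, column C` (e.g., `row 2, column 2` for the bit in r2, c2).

row 3, column 2

Recompute each row's even parity and compare to rp:
  r0: data parity 0, sent rp 0 → ok
  r1: data parity 1, sent rp 1 → ok
  r2: data parity 0, sent rp 0 → ok
  r3: data parity 0, sent rp 1 → mismatch
Recompute each column's even parity and compare to cp:
  c0: data parity 1, sent cp 1 → ok
  c1: data parity 0, sent cp 0 → ok
  c2: data parity 0, sent cp 1 → mismatch
Exactly one row (r3) and one column (c2) fail → the flipped bit is at their intersection.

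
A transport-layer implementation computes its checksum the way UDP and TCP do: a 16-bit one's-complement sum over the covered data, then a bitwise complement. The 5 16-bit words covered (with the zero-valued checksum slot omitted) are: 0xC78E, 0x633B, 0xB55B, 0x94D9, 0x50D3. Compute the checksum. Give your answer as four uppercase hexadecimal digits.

3A2D

One's-complement addition (fold any carry out of bit 15 back into bit 0):
  0xC78E + 0x633B = 0x12AC9 → wrap carry → 0x2ACA
  0x2ACA + 0xB55B = 0x0E025
  0xE025 + 0x94D9 = 0x174FE → wrap carry → 0x74FF
  0x74FF + 0x50D3 = 0x0C5D2
One's-complement sum = 0xC5D2.
Checksum = ~0xC5D2 & 0xFFFF = 0x3A2D.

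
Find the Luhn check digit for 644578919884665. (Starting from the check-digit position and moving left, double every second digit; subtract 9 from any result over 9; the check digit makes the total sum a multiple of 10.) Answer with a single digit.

Partial digits right→left: 5 6 6 4 8 8 9 1 9 8 7 5 4 4 6
Double every second digit counting from the check-digit position (so the 1st, 3rd, 5th, ... of the partial from the right).
  doubled (with −9 where >9): 1 3 7 9 9 5 8 3 → sum 45
  kept as-is: 6 4 8 1 8 5 4 → sum 36
Total = 45 + 36 = 81.
Check digit = (10 − (81 mod 10)) mod 10 = 9.

9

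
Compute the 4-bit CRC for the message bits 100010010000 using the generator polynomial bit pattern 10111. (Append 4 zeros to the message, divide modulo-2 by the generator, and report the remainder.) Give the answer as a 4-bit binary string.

0111

Append 4 zeros: 1000100100000000. Divide by 10111 (XOR where the leading bit is 1):
  pos 0: 10001 XOR 10111 = 00110
  pos 2: 11000 XOR 10111 = 01111
  pos 3: 11111 XOR 10111 = 01000
  pos 4: 10000 XOR 10111 = 00111
  pos 6: 11100 XOR 10111 = 01011
  pos 7: 10110 XOR 10111 = 00001
  pos 11: 10000 XOR 10111 = 00111
Remainder (last 4 bits) = 0111. This is the CRC / FCS.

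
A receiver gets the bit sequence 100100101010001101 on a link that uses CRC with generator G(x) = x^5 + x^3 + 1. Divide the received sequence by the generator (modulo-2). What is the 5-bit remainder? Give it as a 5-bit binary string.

Modulo-2 division of 100100101010001101 by 101001:
  pos 0: 100100 XOR 101001 = 001101
  pos 2: 110110 XOR 101001 = 011111
  pos 3: 111111 XOR 101001 = 010110
  pos 4: 101100 XOR 101001 = 000101
  pos 7: 101100 XOR 101001 = 000101
  pos 10: 101011 XOR 101001 = 000010
Remainder = 01001 (nonzero — an error is detected).

01001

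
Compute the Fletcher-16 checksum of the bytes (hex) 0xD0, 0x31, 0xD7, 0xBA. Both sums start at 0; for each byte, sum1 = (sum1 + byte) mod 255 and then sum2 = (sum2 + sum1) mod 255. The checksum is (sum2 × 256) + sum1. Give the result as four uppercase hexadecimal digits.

4194

Running sums (mod 255):
  after byte 0 (0xD0): sum1=208, sum2=208
  after byte 1 (0x31): sum1=2, sum2=210
  after byte 2 (0xD7): sum1=217, sum2=172
  after byte 3 (0xBA): sum1=148, sum2=65
Checksum = sum2·256 + sum1 = 65·256 + 148 = 16788 = 0x4194.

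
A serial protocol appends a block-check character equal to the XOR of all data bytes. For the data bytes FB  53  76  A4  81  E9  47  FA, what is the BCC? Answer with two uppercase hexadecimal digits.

XOR the bytes together:
  start with 0xFB
  0xFB ⊕ 0x53 = 0xA8
  0xA8 ⊕ 0x76 = 0xDE
  0xDE ⊕ 0xA4 = 0x7A
  0x7A ⊕ 0x81 = 0xFB
  0xFB ⊕ 0xE9 = 0x12
  0x12 ⊕ 0x47 = 0x55
  0x55 ⊕ 0xFA = 0xAF

AF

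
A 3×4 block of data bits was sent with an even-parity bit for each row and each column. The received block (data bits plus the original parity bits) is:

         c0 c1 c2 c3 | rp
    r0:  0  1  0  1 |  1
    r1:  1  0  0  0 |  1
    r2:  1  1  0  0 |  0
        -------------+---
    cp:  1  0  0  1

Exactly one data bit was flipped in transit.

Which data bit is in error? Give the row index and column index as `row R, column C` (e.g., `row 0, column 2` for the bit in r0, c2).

row 0, column 0

Recompute each row's even parity and compare to rp:
  r0: data parity 0, sent rp 1 → mismatch
  r1: data parity 1, sent rp 1 → ok
  r2: data parity 0, sent rp 0 → ok
Recompute each column's even parity and compare to cp:
  c0: data parity 0, sent cp 1 → mismatch
  c1: data parity 0, sent cp 0 → ok
  c2: data parity 0, sent cp 0 → ok
  c3: data parity 1, sent cp 1 → ok
Exactly one row (r0) and one column (c0) fail → the flipped bit is at their intersection.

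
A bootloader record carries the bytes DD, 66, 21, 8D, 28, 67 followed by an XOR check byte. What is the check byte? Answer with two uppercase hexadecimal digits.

XOR the bytes together:
  start with 0xDD
  0xDD ⊕ 0x66 = 0xBB
  0xBB ⊕ 0x21 = 0x9A
  0x9A ⊕ 0x8D = 0x17
  0x17 ⊕ 0x28 = 0x3F
  0x3F ⊕ 0x67 = 0x58

58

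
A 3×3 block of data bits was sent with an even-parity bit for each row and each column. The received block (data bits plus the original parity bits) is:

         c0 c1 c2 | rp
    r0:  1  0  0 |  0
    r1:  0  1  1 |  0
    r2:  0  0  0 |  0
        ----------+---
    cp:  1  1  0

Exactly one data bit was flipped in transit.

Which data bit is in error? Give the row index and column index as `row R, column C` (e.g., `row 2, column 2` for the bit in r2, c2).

row 0, column 2

Recompute each row's even parity and compare to rp:
  r0: data parity 1, sent rp 0 → mismatch
  r1: data parity 0, sent rp 0 → ok
  r2: data parity 0, sent rp 0 → ok
Recompute each column's even parity and compare to cp:
  c0: data parity 1, sent cp 1 → ok
  c1: data parity 1, sent cp 1 → ok
  c2: data parity 1, sent cp 0 → mismatch
Exactly one row (r0) and one column (c2) fail → the flipped bit is at their intersection.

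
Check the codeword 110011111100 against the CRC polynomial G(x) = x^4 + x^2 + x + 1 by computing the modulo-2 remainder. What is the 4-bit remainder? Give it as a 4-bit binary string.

0000

Modulo-2 division of 110011111100 by 10111:
  pos 0: 11001 XOR 10111 = 01110
  pos 1: 11101 XOR 10111 = 01010
  pos 2: 10101 XOR 10111 = 00010
  pos 5: 10111 XOR 10111 = 00000
Remainder = 0000 (zero — the frame passes the CRC check).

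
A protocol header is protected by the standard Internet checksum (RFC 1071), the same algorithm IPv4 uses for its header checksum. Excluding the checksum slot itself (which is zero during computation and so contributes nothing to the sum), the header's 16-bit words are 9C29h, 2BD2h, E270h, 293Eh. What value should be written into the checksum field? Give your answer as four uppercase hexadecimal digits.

One's-complement addition (fold any carry out of bit 15 back into bit 0):
  0x9C29 + 0x2BD2 = 0x0C7FB
  0xC7FB + 0xE270 = 0x1AA6B → wrap carry → 0xAA6C
  0xAA6C + 0x293E = 0x0D3AA
One's-complement sum = 0xD3AA.
Checksum = ~0xD3AA & 0xFFFF = 0x2C55.

2C55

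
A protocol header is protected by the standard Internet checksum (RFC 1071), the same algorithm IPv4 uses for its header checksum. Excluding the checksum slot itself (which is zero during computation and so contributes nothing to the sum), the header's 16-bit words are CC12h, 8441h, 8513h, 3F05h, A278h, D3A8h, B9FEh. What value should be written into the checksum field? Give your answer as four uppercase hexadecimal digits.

One's-complement addition (fold any carry out of bit 15 back into bit 0):
  0xCC12 + 0x8441 = 0x15053 → wrap carry → 0x5054
  0x5054 + 0x8513 = 0x0D567
  0xD567 + 0x3F05 = 0x1146C → wrap carry → 0x146D
  0x146D + 0xA278 = 0x0B6E5
  0xB6E5 + 0xD3A8 = 0x18A8D → wrap carry → 0x8A8E
  0x8A8E + 0xB9FE = 0x1448C → wrap carry → 0x448D
One's-complement sum = 0x448D.
Checksum = ~0x448D & 0xFFFF = 0xBB72.

BB72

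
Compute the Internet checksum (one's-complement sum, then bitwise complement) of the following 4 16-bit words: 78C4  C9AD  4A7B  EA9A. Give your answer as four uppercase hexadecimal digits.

8877

One's-complement addition (fold any carry out of bit 15 back into bit 0):
  0x78C4 + 0xC9AD = 0x14271 → wrap carry → 0x4272
  0x4272 + 0x4A7B = 0x08CED
  0x8CED + 0xEA9A = 0x17787 → wrap carry → 0x7788
One's-complement sum = 0x7788.
Checksum = ~0x7788 & 0xFFFF = 0x8877.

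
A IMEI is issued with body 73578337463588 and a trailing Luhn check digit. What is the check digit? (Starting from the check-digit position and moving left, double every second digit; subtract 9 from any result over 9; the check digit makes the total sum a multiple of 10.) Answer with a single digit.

9

Partial digits right→left: 8 8 5 3 6 4 7 3 3 8 7 5 3 7
Double every second digit counting from the check-digit position (so the 1st, 3rd, 5th, ... of the partial from the right).
  doubled (with −9 where >9): 7 1 3 5 6 5 6 → sum 33
  kept as-is: 8 3 4 3 8 5 7 → sum 38
Total = 33 + 38 = 71.
Check digit = (10 − (71 mod 10)) mod 10 = 9.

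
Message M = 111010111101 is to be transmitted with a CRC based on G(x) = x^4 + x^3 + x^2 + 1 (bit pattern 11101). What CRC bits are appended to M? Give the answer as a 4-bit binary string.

0100

Append 4 zeros: 1110101111010000. Divide by 11101 (XOR where the leading bit is 1):
  pos 0: 11101 XOR 11101 = 00000
  pos 6: 11110 XOR 11101 = 00011
  pos 9: 11100 XOR 11101 = 00001
Remainder (last 4 bits) = 0100. This is the CRC / FCS.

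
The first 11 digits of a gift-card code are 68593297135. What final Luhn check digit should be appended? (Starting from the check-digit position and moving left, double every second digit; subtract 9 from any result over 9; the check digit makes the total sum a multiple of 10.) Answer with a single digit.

9

Partial digits right→left: 5 3 1 7 9 2 3 9 5 8 6
Double every second digit counting from the check-digit position (so the 1st, 3rd, 5th, ... of the partial from the right).
  doubled (with −9 where >9): 1 2 9 6 1 3 → sum 22
  kept as-is: 3 7 2 9 8 → sum 29
Total = 22 + 29 = 51.
Check digit = (10 − (51 mod 10)) mod 10 = 9.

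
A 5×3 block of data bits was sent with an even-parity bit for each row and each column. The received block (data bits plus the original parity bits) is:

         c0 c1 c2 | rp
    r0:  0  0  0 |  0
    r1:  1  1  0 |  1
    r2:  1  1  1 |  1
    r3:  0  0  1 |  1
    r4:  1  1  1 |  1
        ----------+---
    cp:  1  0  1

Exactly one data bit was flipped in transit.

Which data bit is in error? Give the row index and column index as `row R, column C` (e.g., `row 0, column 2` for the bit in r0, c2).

row 1, column 1

Recompute each row's even parity and compare to rp:
  r0: data parity 0, sent rp 0 → ok
  r1: data parity 0, sent rp 1 → mismatch
  r2: data parity 1, sent rp 1 → ok
  r3: data parity 1, sent rp 1 → ok
  r4: data parity 1, sent rp 1 → ok
Recompute each column's even parity and compare to cp:
  c0: data parity 1, sent cp 1 → ok
  c1: data parity 1, sent cp 0 → mismatch
  c2: data parity 1, sent cp 1 → ok
Exactly one row (r1) and one column (c1) fail → the flipped bit is at their intersection.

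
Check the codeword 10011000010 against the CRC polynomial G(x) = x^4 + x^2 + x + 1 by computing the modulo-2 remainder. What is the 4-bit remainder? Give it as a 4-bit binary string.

Modulo-2 division of 10011000010 by 10111:
  pos 0: 10011 XOR 10111 = 00100
  pos 2: 10000 XOR 10111 = 00111
  pos 4: 11100 XOR 10111 = 01011
  pos 5: 10111 XOR 10111 = 00000
Remainder = 0000 (zero — the frame passes the CRC check).

0000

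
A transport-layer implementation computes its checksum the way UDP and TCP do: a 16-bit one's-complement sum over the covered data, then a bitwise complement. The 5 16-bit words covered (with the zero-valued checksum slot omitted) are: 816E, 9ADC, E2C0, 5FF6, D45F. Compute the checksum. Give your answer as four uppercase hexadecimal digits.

One's-complement addition (fold any carry out of bit 15 back into bit 0):
  0x816E + 0x9ADC = 0x11C4A → wrap carry → 0x1C4B
  0x1C4B + 0xE2C0 = 0x0FF0B
  0xFF0B + 0x5FF6 = 0x15F01 → wrap carry → 0x5F02
  0x5F02 + 0xD45F = 0x13361 → wrap carry → 0x3362
One's-complement sum = 0x3362.
Checksum = ~0x3362 & 0xFFFF = 0xCC9D.

CC9D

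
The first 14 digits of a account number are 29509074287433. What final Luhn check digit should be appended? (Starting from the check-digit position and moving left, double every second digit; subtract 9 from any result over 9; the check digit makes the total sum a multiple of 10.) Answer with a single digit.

Partial digits right→left: 3 3 4 7 8 2 4 7 0 9 0 5 9 2
Double every second digit counting from the check-digit position (so the 1st, 3rd, 5th, ... of the partial from the right).
  doubled (with −9 where >9): 6 8 7 8 0 0 9 → sum 38
  kept as-is: 3 7 2 7 9 5 2 → sum 35
Total = 38 + 35 = 73.
Check digit = (10 − (73 mod 10)) mod 10 = 7.

7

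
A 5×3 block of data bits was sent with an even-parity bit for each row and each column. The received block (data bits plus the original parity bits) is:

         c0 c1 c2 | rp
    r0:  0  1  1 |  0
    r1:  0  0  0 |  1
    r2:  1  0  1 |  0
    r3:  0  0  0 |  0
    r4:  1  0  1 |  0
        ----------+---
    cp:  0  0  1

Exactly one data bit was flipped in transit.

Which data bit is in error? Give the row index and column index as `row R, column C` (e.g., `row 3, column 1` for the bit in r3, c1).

Recompute each row's even parity and compare to rp:
  r0: data parity 0, sent rp 0 → ok
  r1: data parity 0, sent rp 1 → mismatch
  r2: data parity 0, sent rp 0 → ok
  r3: data parity 0, sent rp 0 → ok
  r4: data parity 0, sent rp 0 → ok
Recompute each column's even parity and compare to cp:
  c0: data parity 0, sent cp 0 → ok
  c1: data parity 1, sent cp 0 → mismatch
  c2: data parity 1, sent cp 1 → ok
Exactly one row (r1) and one column (c1) fail → the flipped bit is at their intersection.

row 1, column 1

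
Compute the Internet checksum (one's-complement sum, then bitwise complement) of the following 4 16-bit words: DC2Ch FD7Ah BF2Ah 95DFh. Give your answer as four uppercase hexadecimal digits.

One's-complement addition (fold any carry out of bit 15 back into bit 0):
  0xDC2C + 0xFD7A = 0x1D9A6 → wrap carry → 0xD9A7
  0xD9A7 + 0xBF2A = 0x198D1 → wrap carry → 0x98D2
  0x98D2 + 0x95DF = 0x12EB1 → wrap carry → 0x2EB2
One's-complement sum = 0x2EB2.
Checksum = ~0x2EB2 & 0xFFFF = 0xD14D.

D14D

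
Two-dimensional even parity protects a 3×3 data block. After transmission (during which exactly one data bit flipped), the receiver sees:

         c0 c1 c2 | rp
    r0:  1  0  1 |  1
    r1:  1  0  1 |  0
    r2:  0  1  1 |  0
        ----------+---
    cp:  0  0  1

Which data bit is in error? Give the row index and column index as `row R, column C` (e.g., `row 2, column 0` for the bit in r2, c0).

Recompute each row's even parity and compare to rp:
  r0: data parity 0, sent rp 1 → mismatch
  r1: data parity 0, sent rp 0 → ok
  r2: data parity 0, sent rp 0 → ok
Recompute each column's even parity and compare to cp:
  c0: data parity 0, sent cp 0 → ok
  c1: data parity 1, sent cp 0 → mismatch
  c2: data parity 1, sent cp 1 → ok
Exactly one row (r0) and one column (c1) fail → the flipped bit is at their intersection.

row 0, column 1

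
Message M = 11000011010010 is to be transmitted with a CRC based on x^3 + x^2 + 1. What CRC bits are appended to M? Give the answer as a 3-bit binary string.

001

Append 3 zeros: 11000011010010000. Divide by 1101 (XOR where the leading bit is 1):
  pos 0: 1100 XOR 1101 = 0001
  pos 3: 1001 XOR 1101 = 0100
  pos 4: 1001 XOR 1101 = 0100
  pos 5: 1000 XOR 1101 = 0101
  pos 6: 1011 XOR 1101 = 0110
  pos 7: 1100 XOR 1101 = 0001
  pos 10: 1010 XOR 1101 = 0111
  pos 11: 1110 XOR 1101 = 0011
  pos 13: 1100 XOR 1101 = 0001
Remainder (last 3 bits) = 001. This is the CRC / FCS.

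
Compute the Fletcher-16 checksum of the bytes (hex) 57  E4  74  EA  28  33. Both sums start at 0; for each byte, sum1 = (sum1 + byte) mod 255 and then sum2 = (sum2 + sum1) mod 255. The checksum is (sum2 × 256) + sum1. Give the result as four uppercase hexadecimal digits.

9AF6

Running sums (mod 255):
  after byte 0 (57): sum1=87, sum2=87
  after byte 1 (E4): sum1=60, sum2=147
  after byte 2 (74): sum1=176, sum2=68
  after byte 3 (EA): sum1=155, sum2=223
  after byte 4 (28): sum1=195, sum2=163
  after byte 5 (33): sum1=246, sum2=154
Checksum = sum2·256 + sum1 = 154·256 + 246 = 39670 = 0x9AF6.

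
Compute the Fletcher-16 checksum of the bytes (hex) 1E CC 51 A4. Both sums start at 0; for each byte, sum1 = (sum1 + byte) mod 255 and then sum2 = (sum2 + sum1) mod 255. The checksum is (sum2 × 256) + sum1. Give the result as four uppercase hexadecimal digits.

Running sums (mod 255):
  after byte 0 (1E): sum1=30, sum2=30
  after byte 1 (CC): sum1=234, sum2=9
  after byte 2 (51): sum1=60, sum2=69
  after byte 3 (A4): sum1=224, sum2=38
Checksum = sum2·256 + sum1 = 38·256 + 224 = 9952 = 0x26E0.

26E0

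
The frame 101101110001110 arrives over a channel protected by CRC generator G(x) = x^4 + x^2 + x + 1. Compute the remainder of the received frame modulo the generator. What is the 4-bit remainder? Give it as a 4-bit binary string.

Modulo-2 division of 101101110001110 by 10111:
  pos 0: 10110 XOR 10111 = 00001
  pos 4: 11110 XOR 10111 = 01001
  pos 5: 10010 XOR 10111 = 00101
  pos 7: 10101 XOR 10111 = 00010
  pos 10: 10110 XOR 10111 = 00001
Remainder = 0001 (nonzero — an error is detected).

0001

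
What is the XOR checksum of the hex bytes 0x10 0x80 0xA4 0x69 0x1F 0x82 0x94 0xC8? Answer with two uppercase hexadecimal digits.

XOR the bytes together:
  start with 0x10
  0x10 ⊕ 0x80 = 0x90
  0x90 ⊕ 0xA4 = 0x34
  0x34 ⊕ 0x69 = 0x5D
  0x5D ⊕ 0x1F = 0x42
  0x42 ⊕ 0x82 = 0xC0
  0xC0 ⊕ 0x94 = 0x54
  0x54 ⊕ 0xC8 = 0x9C

9C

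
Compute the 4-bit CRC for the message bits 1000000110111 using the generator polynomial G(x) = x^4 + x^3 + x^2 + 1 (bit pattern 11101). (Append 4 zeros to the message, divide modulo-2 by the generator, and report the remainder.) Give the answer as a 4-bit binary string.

Append 4 zeros: 10000001101110000. Divide by 11101 (XOR where the leading bit is 1):
  pos 0: 10000 XOR 11101 = 01101
  pos 1: 11010 XOR 11101 = 00111
  pos 3: 11101 XOR 11101 = 00000
  pos 8: 10111 XOR 11101 = 01010
  pos 9: 10100 XOR 11101 = 01001
  pos 10: 10010 XOR 11101 = 01111
  pos 11: 11110 XOR 11101 = 00011
Remainder (last 4 bits) = 0110. This is the CRC / FCS.

0110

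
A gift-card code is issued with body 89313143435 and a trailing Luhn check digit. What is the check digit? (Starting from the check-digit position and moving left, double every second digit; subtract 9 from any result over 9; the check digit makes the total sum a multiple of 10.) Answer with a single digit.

7

Partial digits right→left: 5 3 4 3 4 1 3 1 3 9 8
Double every second digit counting from the check-digit position (so the 1st, 3rd, 5th, ... of the partial from the right).
  doubled (with −9 where >9): 1 8 8 6 6 7 → sum 36
  kept as-is: 3 3 1 1 9 → sum 17
Total = 36 + 17 = 53.
Check digit = (10 − (53 mod 10)) mod 10 = 7.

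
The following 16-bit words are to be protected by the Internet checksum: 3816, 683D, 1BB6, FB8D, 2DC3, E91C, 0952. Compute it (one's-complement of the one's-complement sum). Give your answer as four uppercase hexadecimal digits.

2836

One's-complement addition (fold any carry out of bit 15 back into bit 0):
  0x3816 + 0x683D = 0x0A053
  0xA053 + 0x1BB6 = 0x0BC09
  0xBC09 + 0xFB8D = 0x1B796 → wrap carry → 0xB797
  0xB797 + 0x2DC3 = 0x0E55A
  0xE55A + 0xE91C = 0x1CE76 → wrap carry → 0xCE77
  0xCE77 + 0x0952 = 0x0D7C9
One's-complement sum = 0xD7C9.
Checksum = ~0xD7C9 & 0xFFFF = 0x2836.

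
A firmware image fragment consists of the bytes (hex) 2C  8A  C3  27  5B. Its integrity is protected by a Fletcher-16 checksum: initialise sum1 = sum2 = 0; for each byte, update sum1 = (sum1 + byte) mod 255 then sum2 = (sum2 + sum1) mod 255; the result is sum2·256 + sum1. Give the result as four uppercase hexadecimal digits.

Running sums (mod 255):
  after byte 0 (2C): sum1=44, sum2=44
  after byte 1 (8A): sum1=182, sum2=226
  after byte 2 (C3): sum1=122, sum2=93
  after byte 3 (27): sum1=161, sum2=254
  after byte 4 (5B): sum1=252, sum2=251
Checksum = sum2·256 + sum1 = 251·256 + 252 = 64508 = 0xFBFC.

FBFC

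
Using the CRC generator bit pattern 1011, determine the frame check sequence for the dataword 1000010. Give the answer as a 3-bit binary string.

010

Append 3 zeros: 1000010000. Divide by 1011 (XOR where the leading bit is 1):
  pos 0: 1000 XOR 1011 = 0011
  pos 2: 1101 XOR 1011 = 0110
  pos 3: 1100 XOR 1011 = 0111
  pos 4: 1110 XOR 1011 = 0101
  pos 5: 1010 XOR 1011 = 0001
Remainder (last 3 bits) = 010. This is the CRC / FCS.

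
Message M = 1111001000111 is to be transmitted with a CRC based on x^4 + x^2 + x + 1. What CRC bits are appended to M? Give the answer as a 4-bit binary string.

Append 4 zeros: 11110010001110000. Divide by 10111 (XOR where the leading bit is 1):
  pos 0: 11110 XOR 10111 = 01001
  pos 1: 10010 XOR 10111 = 00101
  pos 3: 10110 XOR 10111 = 00001
  pos 7: 10011 XOR 10111 = 00100
  pos 9: 10010 XOR 10111 = 00101
  pos 11: 10100 XOR 10111 = 00011
Remainder (last 4 bits) = 0110. This is the CRC / FCS.

0110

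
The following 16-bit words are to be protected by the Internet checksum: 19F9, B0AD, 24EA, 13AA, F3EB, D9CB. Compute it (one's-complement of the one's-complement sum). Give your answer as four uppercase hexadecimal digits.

2F0D

One's-complement addition (fold any carry out of bit 15 back into bit 0):
  0x19F9 + 0xB0AD = 0x0CAA6
  0xCAA6 + 0x24EA = 0x0EF90
  0xEF90 + 0x13AA = 0x1033A → wrap carry → 0x033B
  0x033B + 0xF3EB = 0x0F726
  0xF726 + 0xD9CB = 0x1D0F1 → wrap carry → 0xD0F2
One's-complement sum = 0xD0F2.
Checksum = ~0xD0F2 & 0xFFFF = 0x2F0D.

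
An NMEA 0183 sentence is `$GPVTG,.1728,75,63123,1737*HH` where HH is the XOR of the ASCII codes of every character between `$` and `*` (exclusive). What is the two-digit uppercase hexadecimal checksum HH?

45

XOR the ASCII codes of the payload characters:
  'G' = 0x47 → acc = 0x47
  'P' = 0x50 → acc = 0x17
  'V' = 0x56 → acc = 0x41
  'T' = 0x54 → acc = 0x15
  'G' = 0x47 → acc = 0x52
  ',' = 0x2C → acc = 0x7E
  '.' = 0x2E → acc = 0x50
  '1' = 0x31 → acc = 0x61
  '7' = 0x37 → acc = 0x56
  '2' = 0x32 → acc = 0x64
  '8' = 0x38 → acc = 0x5C
  ',' = 0x2C → acc = 0x70
  '7' = 0x37 → acc = 0x47
  '5' = 0x35 → acc = 0x72
  ',' = 0x2C → acc = 0x5E
  '6' = 0x36 → acc = 0x68
  '3' = 0x33 → acc = 0x5B
  '1' = 0x31 → acc = 0x6A
  '2' = 0x32 → acc = 0x58
  '3' = 0x33 → acc = 0x6B
  ',' = 0x2C → acc = 0x47
  '1' = 0x31 → acc = 0x76
  '7' = 0x37 → acc = 0x41
  '3' = 0x33 → acc = 0x72
  '7' = 0x37 → acc = 0x45
Checksum = 0x45.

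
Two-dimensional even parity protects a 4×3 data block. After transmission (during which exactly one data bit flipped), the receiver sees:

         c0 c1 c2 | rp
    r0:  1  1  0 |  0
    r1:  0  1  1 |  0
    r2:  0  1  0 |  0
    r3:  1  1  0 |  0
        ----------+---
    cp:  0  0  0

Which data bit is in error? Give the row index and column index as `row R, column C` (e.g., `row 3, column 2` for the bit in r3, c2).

row 2, column 2

Recompute each row's even parity and compare to rp:
  r0: data parity 0, sent rp 0 → ok
  r1: data parity 0, sent rp 0 → ok
  r2: data parity 1, sent rp 0 → mismatch
  r3: data parity 0, sent rp 0 → ok
Recompute each column's even parity and compare to cp:
  c0: data parity 0, sent cp 0 → ok
  c1: data parity 0, sent cp 0 → ok
  c2: data parity 1, sent cp 0 → mismatch
Exactly one row (r2) and one column (c2) fail → the flipped bit is at their intersection.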